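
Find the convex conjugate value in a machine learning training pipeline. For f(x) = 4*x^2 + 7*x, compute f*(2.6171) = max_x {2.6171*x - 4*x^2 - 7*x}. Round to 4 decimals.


f*(y) = sup_x {y*x - a*x^2 - b*x} = sup_x {(y-b)*x - a*x^2}
FOC: (y - b) - 2a*x = 0 => x* = (y - b)/(2a)
x* = (2.6171 - 7)/(2*4) = -0.5479
f*(2.6171) = (y-b)^2/(4a) = (2.6171 - 7)^2/(4*4)
= 19.2098/16 = 1.2006


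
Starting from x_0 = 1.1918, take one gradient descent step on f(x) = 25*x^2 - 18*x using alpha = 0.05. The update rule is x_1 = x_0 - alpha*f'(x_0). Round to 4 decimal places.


We compute the gradient at x_0 and apply the update.
f'(x) = 50*x - 18
f'(1.1918) = 50*1.1918 - 18 = 41.59
x_1 = 1.1918 - 0.05*41.59 = -0.8877


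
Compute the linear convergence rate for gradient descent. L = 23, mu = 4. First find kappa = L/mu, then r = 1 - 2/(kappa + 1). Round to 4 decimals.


Step 1: Compute the condition number.
kappa = L/mu = 23/4 = 5.75
Step 2: Compute the convergence rate.
r = 1 - 2/(kappa + 1) = 1 - 2*mu/(L + mu) = (L - mu)/(L + mu) = 19/27 = 0.7037


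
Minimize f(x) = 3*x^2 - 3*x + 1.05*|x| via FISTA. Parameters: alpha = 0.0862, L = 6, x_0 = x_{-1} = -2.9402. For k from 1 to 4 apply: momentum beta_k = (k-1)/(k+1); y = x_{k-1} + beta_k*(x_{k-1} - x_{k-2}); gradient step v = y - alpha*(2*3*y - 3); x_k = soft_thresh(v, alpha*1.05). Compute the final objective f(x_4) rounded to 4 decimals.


FISTA on f(x) = 3*x^2 - 3*x + 1.05*|x|
L = 6, alpha = 0.0862
Iteration 1: beta = 0.0, y = -2.9402 + 0.0*(-2.9402 + 2.9402) = -2.9402
  grad(y) = -20.6412, v = y - alpha*grad = -1.1609
  prox(v) = soft_thresh(-1.1609, 0.0905) = -1.0704
Iteration 2: beta = 0.3333, y = -1.0704 + 0.3333*(-1.0704 + 2.9402) = -0.4472
  grad(y) = -5.6829, v = y - alpha*grad = 0.0427
  prox(v) = soft_thresh(0.0427, 0.0905) = 0.0
Iteration 3: beta = 0.5, y = 0.0 + 0.5*(0.0 + 1.0704) = 0.5352
  grad(y) = 0.2113, v = y - alpha*grad = 0.517
  prox(v) = soft_thresh(0.517, 0.0905) = 0.4265
Iteration 4: beta = 0.6, y = 0.4265 + 0.6*(0.4265 - 0.0) = 0.6824
  grad(y) = 1.0943, v = y - alpha*grad = 0.5881
  prox(v) = soft_thresh(0.5881, 0.0905) = 0.4975
f(x_4) = 3*0.4975^2 - 3*0.4975 + 1.05*|0.4975| = -0.2276


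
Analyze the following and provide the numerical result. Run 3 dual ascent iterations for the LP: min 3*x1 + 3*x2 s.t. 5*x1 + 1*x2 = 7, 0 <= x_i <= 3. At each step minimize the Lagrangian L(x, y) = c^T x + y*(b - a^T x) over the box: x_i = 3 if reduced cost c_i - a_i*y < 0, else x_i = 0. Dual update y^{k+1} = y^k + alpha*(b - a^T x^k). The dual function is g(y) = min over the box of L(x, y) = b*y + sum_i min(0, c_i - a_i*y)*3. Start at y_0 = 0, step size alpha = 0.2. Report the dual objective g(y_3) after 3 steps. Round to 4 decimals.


Dual ascent for LP: min 3*x1 + 3*x2, 5*x1 + 1*x2 = 7, 0 <= x_i <= 3
Step 1: y^k = 0.0, reduced costs: (3.0, 3.0)
  x^k = (0.0, 0.0), subgradient = b - a^T x = 7.0
  y^{k+1} = 0.0 + 0.2*7.0 = 1.4
Step 2: y^k = 1.4, reduced costs: (-4.0, 1.6)
  x^k = (3.0, 0.0), subgradient = b - a^T x = -8.0
  y^{k+1} = 1.4 + 0.2*-8.0 = -0.2
Step 3: y^k = -0.2, reduced costs: (4.0, 3.2)
  x^k = (0.0, 0.0), subgradient = b - a^T x = 7.0
  y^{k+1} = -0.2 + 0.2*7.0 = 1.2
Dual objective at y_3 = 1.2: reduced costs (-3.0, 1.8), box minimizer x = (3.0, 0.0)
g(y_3) = b*y + (c1 - a1*y)*x1 + (c2 - a2*y)*x2 = 7*1.2 + (-3.0)*3.0 + 1.8*0.0 = 8.4 - 9.0 + 0.0 = -0.6


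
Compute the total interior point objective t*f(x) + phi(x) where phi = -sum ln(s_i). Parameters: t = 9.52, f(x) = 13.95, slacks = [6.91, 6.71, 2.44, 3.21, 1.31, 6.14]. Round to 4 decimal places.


Step 1: Compute log-barrier.
ln values: [1.933, 1.9036, 0.892, 1.1663, 0.27, 1.8148]
phi = -(1.933 + 1.9036 + 0.892 + 1.1663 + 0.27 + 1.8148) = -7.9797
Step 2: Compute augmented objective.
t*f(x) = 9.52*13.95 = 132.804
Total = 132.804 - 7.9797 = 124.8243


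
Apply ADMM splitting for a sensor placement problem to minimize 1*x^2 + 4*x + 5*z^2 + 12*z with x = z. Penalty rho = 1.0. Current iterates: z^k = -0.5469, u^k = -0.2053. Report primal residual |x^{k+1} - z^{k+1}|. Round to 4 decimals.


ADMM iteration with rho = 1.0, z^k = -0.5469, u^k = -0.2053
Step 1: x-update.
Minimize 1*x^2 + 4*x + (1.0/2)*(x + 0.5469 - 0.2053)^2
FOC: (2*1 + 1.0)*x = -4 + 1.0*(-0.5469 + 0.2053)
x^{k+1} = -1.4472
Step 2: z-update.
Minimize 5*z^2 + 12*z + (1.0/2)*(-1.4472 - z - 0.2053)^2
FOC: (2*5 + 1.0)*z = -12 + 1.0*(-1.4472 - 0.2053)
z^{k+1} = -1.2411
Step 3: u-update.
u^{k+1} = -0.2053 - 1.4472 + 1.2411 = -0.4114
Step 4: Primal residual = |-1.4472 + 1.2411| = 0.2061


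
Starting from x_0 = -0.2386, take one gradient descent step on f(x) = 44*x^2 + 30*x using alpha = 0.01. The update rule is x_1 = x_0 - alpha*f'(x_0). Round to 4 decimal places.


We compute the gradient at x_0 and apply the update.
f'(x) = 88*x + 30
f'(-0.2386) = 88*-0.2386 + 30 = 9.0032
x_1 = -0.2386 - 0.01*9.0032 = -0.3286


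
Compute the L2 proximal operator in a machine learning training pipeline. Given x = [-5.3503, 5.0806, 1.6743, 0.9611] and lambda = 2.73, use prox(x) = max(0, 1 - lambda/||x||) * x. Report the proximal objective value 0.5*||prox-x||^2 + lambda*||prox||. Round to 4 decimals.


Step 1: Compute ||x||.
||x|| = 7.6266
Step 2: Compute scaling factor.
scale = max(0, 1 - 2.73/7.6266) = 0.642
Step 3: prox(x) = [-3.4351, 3.262, 1.075, 0.6171]
||prox(x)|| = 4.8966
Step 4: Proximal objective.
0.5*||prox-x||^2 = 3.7265
lambda*||prox|| = 13.3677
Total = 17.0942


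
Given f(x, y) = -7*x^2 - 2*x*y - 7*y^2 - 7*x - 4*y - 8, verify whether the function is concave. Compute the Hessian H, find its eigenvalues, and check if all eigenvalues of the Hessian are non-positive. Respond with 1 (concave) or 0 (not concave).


The Hessian of f(x,y) = -7*x^2 - 2*x*y - 7*y^2 - 7*x - 4*y - 8 is:
H = [[-14, -2], [-2, -14]]
Trace = -14 - 14 = -28
Determinant = -14*-14 - (-2)^2 = 192
Discriminant = (-28)^2 - 4*192 = 16.0
Eigenvalues: lambda_1 = -16.0, lambda_2 = -12.0
The function is concave.

1


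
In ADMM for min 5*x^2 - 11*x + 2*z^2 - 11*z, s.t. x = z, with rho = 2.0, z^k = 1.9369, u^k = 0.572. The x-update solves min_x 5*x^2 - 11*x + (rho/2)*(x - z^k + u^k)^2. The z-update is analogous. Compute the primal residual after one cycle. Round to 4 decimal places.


ADMM iteration with rho = 2.0, z^k = 1.9369, u^k = 0.572
Step 1: x-update.
Minimize 5*x^2 - 11*x + (2.0/2)*(x - 1.9369 + 0.572)^2
FOC: (2*5 + 2.0)*x = 11 + 2.0*(1.9369 - 0.572)
x^{k+1} = 1.1442
Step 2: z-update.
Minimize 2*z^2 - 11*z + (2.0/2)*(1.1442 - z + 0.572)^2
FOC: (2*2 + 2.0)*z = 11 + 2.0*(1.1442 + 0.572)
z^{k+1} = 2.4054
Step 3: u-update.
u^{k+1} = 0.572 + 1.1442 - 2.4054 = -0.6892
Step 4: Primal residual = |1.1442 - 2.4054| = 1.2612


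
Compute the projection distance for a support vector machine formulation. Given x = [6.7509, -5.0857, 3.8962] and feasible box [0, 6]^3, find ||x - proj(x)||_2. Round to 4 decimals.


Project each component onto [0, 6].
clip(6.7509) = 6.0, clip(-5.0857) = 0.0, clip(3.8962) = 3.8962
Projection = [6.0, 0.0, 3.8962]
Squared diffs: [0.5639, 25.8643, 0.0]
Distance = sqrt(26.4282) = 5.1408


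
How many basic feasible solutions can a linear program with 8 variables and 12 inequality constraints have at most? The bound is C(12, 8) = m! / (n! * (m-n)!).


Each vertex corresponds to some choice of n active constraints out of m, so the number of vertices is at most C(m, n) = m! / (n!(m-n)!).
m = 12, n = 8
Numerator: 12 * 11 * 10 * 9 * 8 * 7 * 6 * 5
Denominator: 8! = 40320
C(12, 8) = 495


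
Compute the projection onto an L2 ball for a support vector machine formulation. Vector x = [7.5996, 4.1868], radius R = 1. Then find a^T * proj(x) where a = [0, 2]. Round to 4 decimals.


Step 1: Compute ||x|| (intermediates to 6 decimals).
||x|| = sqrt(7.5996^2 + 4.1868^2) = 8.67659
Step 2: Project.
Since ||x|| > R, scale = R/||x|| = 1/8.67659 = 0.115253, proj(x) = scale * x
proj(x) = [0.875877, 0.482541]
Step 3: Dot product.
a^T * proj(x) = 0*0.875877 + 2*0.482541 = 0.9651


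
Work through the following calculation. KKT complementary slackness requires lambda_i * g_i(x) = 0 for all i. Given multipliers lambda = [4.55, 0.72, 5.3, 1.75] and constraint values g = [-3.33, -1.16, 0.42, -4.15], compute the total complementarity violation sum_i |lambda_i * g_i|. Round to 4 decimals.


KKT complementary slackness check:
lambda_1 * g_1 = 4.55 * -3.33 = -15.1515
lambda_2 * g_2 = 0.72 * -1.16 = -0.8352
lambda_3 * g_3 = 5.3 * 0.42 = 2.226
lambda_4 * g_4 = 1.75 * -4.15 = -7.2625
Total violation = 15.1515 + 0.8352 + 2.226 + 7.2625 = 25.4752


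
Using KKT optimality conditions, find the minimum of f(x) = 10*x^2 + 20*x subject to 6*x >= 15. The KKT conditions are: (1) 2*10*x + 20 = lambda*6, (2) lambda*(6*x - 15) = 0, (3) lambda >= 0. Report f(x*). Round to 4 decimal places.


Step 1: Try lambda = 0 (constraint inactive).
x_unc = -20/(2*10) = -1.0
Check: 6*-1.0 = -6.0 < 15 -- violated!
Step 2: Constraint must be active: 6*x = 15
x* = 15/6 = 2.5
lambda = (2*10*2.5 + 20)/6 = 11.6667
Step 3: Compute optimal value.
f(x*) = 10*2.5^2 + 20*2.5 = 112.5


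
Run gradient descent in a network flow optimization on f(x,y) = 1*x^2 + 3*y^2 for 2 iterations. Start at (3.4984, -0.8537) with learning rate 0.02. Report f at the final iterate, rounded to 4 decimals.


Gradient descent on f(x,y) = 1*x^2 + 3*y^2.
Starting point: (3.4984, -0.8537), alpha = 0.02
Step 1: grad_x = 2*1*3.4984 = 6.9968, grad_y = 2*3*-0.8537 = -5.1222
  x_1 = 3.4984 - 0.02*6.9968 = 3.3585
  y_1 = -0.8537 - 0.02*-5.1222 = -0.7513
Step 2: grad_x = 2*1*3.3585 = 6.7169, grad_y = 2*3*-0.7513 = -4.5075
  x_2 = 3.3585 - 0.02*6.7169 = 3.2241
  y_2 = -0.7513 - 0.02*-4.5075 = -0.6611
f(3.2241, -0.6611) = 1*3.2241^2 + 3*(-0.6611)^2 = 11.7062


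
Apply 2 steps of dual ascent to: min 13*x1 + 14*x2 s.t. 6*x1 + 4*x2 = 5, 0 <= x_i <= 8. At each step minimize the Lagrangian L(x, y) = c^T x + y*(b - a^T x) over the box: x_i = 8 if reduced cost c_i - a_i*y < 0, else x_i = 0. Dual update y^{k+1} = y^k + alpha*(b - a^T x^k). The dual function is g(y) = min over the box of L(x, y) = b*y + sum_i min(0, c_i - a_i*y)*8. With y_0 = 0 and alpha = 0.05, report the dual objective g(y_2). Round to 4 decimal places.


Dual ascent for LP: min 13*x1 + 14*x2, 6*x1 + 4*x2 = 5, 0 <= x_i <= 8
Step 1: y^k = 0.0, reduced costs: (13.0, 14.0)
  x^k = (0.0, 0.0), subgradient = b - a^T x = 5.0
  y^{k+1} = 0.0 + 0.05*5.0 = 0.25
Step 2: y^k = 0.25, reduced costs: (11.5, 13.0)
  x^k = (0.0, 0.0), subgradient = b - a^T x = 5.0
  y^{k+1} = 0.25 + 0.05*5.0 = 0.5
Dual objective at y_2 = 0.5: reduced costs (10.0, 12.0), box minimizer x = (0.0, 0.0)
g(y_2) = b*y + (c1 - a1*y)*x1 + (c2 - a2*y)*x2 = 5*0.5 + 10.0*0.0 + 12.0*0.0 = 2.5 + 0.0 + 0.0 = 2.5


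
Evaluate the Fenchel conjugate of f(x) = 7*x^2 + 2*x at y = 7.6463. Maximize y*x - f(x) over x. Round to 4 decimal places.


f*(y) = sup_x {y*x - a*x^2 - b*x} = sup_x {(y-b)*x - a*x^2}
FOC: (y - b) - 2a*x = 0 => x* = (y - b)/(2a)
x* = (7.6463 - 2)/(2*7) = 0.4033
f*(7.6463) = (y-b)^2/(4a) = (7.6463 - 2)^2/(4*7)
= 31.8807/28 = 1.1386


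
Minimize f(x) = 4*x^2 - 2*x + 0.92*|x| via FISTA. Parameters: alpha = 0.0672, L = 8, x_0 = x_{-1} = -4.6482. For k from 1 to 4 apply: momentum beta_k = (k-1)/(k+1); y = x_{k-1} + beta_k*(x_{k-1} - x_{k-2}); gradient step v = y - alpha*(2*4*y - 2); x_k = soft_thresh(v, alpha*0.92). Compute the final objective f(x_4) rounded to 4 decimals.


FISTA on f(x) = 4*x^2 - 2*x + 0.92*|x|
L = 8, alpha = 0.0672
Iteration 1: beta = 0.0, y = -4.6482 + 0.0*(-4.6482 + 4.6482) = -4.6482
  grad(y) = -39.1856, v = y - alpha*grad = -2.0149
  prox(v) = soft_thresh(-2.0149, 0.0618) = -1.9531
Iteration 2: beta = 0.3333, y = -1.9531 + 0.3333*(-1.9531 + 4.6482) = -1.0547
  grad(y) = -10.4379, v = y - alpha*grad = -0.3533
  prox(v) = soft_thresh(-0.3533, 0.0618) = -0.2915
Iteration 3: beta = 0.5, y = -0.2915 + 0.5*(-0.2915 + 1.9531) = 0.5393
  grad(y) = 2.3146, v = y - alpha*grad = 0.3838
  prox(v) = soft_thresh(0.3838, 0.0618) = 0.322
Iteration 4: beta = 0.6, y = 0.322 + 0.6*(0.322 + 0.2915) = 0.69
  grad(y) = 3.5202, v = y - alpha*grad = 0.4535
  prox(v) = soft_thresh(0.4535, 0.0618) = 0.3916
f(x_4) = 4*0.3916^2 - 2*0.3916 + 0.92*|0.3916| = 0.1906


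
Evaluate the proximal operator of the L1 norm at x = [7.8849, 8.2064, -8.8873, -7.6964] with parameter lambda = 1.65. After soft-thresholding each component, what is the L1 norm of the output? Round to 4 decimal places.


Soft-thresholding with lambda = 1.65:
prox(7.8849) = sign(7.8849)*max(|7.8849| - 1.65, 0) = 6.2349
prox(8.2064) = sign(8.2064)*max(|8.2064| - 1.65, 0) = 6.5564
prox(-8.8873) = sign(-8.8873)*max(|-8.8873| - 1.65, 0) = -7.2373
prox(-7.6964) = sign(-7.6964)*max(|-7.6964| - 1.65, 0) = -6.0464
prox(x) = [6.2349, 6.5564, -7.2373, -6.0464]
||prox(x)||_1 = 6.2349 + 6.5564 + 7.2373 + 6.0464 = 26.075


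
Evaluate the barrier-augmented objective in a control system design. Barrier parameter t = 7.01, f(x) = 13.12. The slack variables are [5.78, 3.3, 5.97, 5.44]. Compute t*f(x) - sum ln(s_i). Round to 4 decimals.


Step 1: Compute log-barrier.
ln values: [1.7544, 1.1939, 1.7867, 1.6938]
phi = -(1.7544 + 1.1939 + 1.7867 + 1.6938) = -6.4289
Step 2: Compute augmented objective.
t*f(x) = 7.01*13.12 = 91.9712
Total = 91.9712 - 6.4289 = 85.5423


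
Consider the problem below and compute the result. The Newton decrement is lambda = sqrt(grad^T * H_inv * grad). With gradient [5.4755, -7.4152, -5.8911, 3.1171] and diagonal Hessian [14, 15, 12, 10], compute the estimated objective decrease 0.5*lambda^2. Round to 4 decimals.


Step 1: H is diagonal, so H^(-1) * g = [0.3911, -0.4943, -0.4909, 0.3117].
Step 2: g^T H^(-1) g = sum_i g_i^2 / H_ii
  = (5.4755)^2/14 + (-7.4152)^2/15 + (-5.8911)^2/12 + (3.1171)^2/10
  = 2.1415 + 3.6657 + 2.8921 + 0.9716 = 9.6709
Step 3: Objective decrease = 0.5 * g^T H^(-1) g = 4.8355


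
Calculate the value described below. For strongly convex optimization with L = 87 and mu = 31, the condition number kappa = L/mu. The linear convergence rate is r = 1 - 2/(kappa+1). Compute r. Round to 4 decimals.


Step 1: Compute the condition number.
kappa = L/mu = 87/31 = 2.8065
Step 2: Compute the convergence rate.
r = 1 - 2/(kappa + 1) = 1 - 2*mu/(L + mu) = (L - mu)/(L + mu) = 56/118 = 0.4746


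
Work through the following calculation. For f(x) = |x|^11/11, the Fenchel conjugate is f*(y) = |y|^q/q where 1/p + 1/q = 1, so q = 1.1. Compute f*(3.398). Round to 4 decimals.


The conjugate exponent q satisfies 1/p + 1/q = 1.
p = 11, so q = 11/(11 - 1) = 1.1
|y|^q = 3.398^1.1 = 3.8401
f*(3.398) = 3.8401 / 1.1 = 3.491


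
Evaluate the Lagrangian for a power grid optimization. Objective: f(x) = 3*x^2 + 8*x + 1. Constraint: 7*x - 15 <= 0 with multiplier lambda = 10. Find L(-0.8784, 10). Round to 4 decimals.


Step 1: Evaluate f(x).
f(-0.8784) = 3*(-0.8784)^2 + 8*(-0.8784) + 1 = -3.7124
Step 2: Evaluate g(x).
g(-0.8784) = 7*-0.8784 - 15 = -21.1488
Step 3: Compute Lagrangian.
L = -3.7124 + 10*-21.1488 = -215.2004


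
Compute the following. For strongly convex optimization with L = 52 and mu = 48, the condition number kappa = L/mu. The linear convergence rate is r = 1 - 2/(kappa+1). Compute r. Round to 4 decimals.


Step 1: Compute the condition number.
kappa = L/mu = 52/48 = 1.0833
Step 2: Compute the convergence rate.
r = 1 - 2/(kappa + 1) = 1 - 2*mu/(L + mu) = (L - mu)/(L + mu) = 4/100 = 0.04


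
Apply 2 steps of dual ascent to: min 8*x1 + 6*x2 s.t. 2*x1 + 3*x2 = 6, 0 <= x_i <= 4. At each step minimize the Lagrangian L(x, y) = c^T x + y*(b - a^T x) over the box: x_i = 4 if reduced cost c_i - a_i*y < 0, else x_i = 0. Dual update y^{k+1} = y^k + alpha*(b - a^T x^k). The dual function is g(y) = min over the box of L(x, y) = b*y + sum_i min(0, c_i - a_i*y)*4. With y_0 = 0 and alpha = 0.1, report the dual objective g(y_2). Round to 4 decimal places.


Dual ascent for LP: min 8*x1 + 6*x2, 2*x1 + 3*x2 = 6, 0 <= x_i <= 4
Step 1: y^k = 0.0, reduced costs: (8.0, 6.0)
  x^k = (0.0, 0.0), subgradient = b - a^T x = 6.0
  y^{k+1} = 0.0 + 0.1*6.0 = 0.6
Step 2: y^k = 0.6, reduced costs: (6.8, 4.2)
  x^k = (0.0, 0.0), subgradient = b - a^T x = 6.0
  y^{k+1} = 0.6 + 0.1*6.0 = 1.2
Dual objective at y_2 = 1.2: reduced costs (5.6, 2.4), box minimizer x = (0.0, 0.0)
g(y_2) = b*y + (c1 - a1*y)*x1 + (c2 - a2*y)*x2 = 6*1.2 + 5.6*0.0 + 2.4*0.0 = 7.2 + 0.0 + 0.0 = 7.2


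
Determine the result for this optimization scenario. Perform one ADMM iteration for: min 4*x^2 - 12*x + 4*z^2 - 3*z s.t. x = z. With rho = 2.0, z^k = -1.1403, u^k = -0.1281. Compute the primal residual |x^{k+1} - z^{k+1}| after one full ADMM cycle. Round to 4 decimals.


ADMM iteration with rho = 2.0, z^k = -1.1403, u^k = -0.1281
Step 1: x-update.
Minimize 4*x^2 - 12*x + (2.0/2)*(x + 1.1403 - 0.1281)^2
FOC: (2*4 + 2.0)*x = 12 + 2.0*(-1.1403 + 0.1281)
x^{k+1} = 0.9976
Step 2: z-update.
Minimize 4*z^2 - 3*z + (2.0/2)*(0.9976 - z - 0.1281)^2
FOC: (2*4 + 2.0)*z = 3 + 2.0*(0.9976 - 0.1281)
z^{k+1} = 0.4739
Step 3: u-update.
u^{k+1} = -0.1281 + 0.9976 - 0.4739 = 0.3956
Step 4: Primal residual = |0.9976 - 0.4739| = 0.5237


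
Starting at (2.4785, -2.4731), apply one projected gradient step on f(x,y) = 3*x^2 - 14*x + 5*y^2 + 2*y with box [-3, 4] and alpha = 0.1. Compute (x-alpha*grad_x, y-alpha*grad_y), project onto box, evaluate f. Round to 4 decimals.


Step 1: Compute gradient at (2.4785, -2.4731).
grad_x = 2*3*2.4785 - 14 = 0.871
grad_y = 2*5*-2.4731 + 2 = -22.731
Step 2: Gradient step.
x_raw = 2.4785 - 0.1*0.871 = 2.3914
y_raw = -2.4731 - 0.1*-22.731 = -0.2
Step 3: Project onto [-3, 4].
x_proj = clip(2.3914) = 2.3914
y_proj = clip(-0.2) = -0.2
Step 4: Evaluate f.
f(2.3914, -0.2) = -16.5232


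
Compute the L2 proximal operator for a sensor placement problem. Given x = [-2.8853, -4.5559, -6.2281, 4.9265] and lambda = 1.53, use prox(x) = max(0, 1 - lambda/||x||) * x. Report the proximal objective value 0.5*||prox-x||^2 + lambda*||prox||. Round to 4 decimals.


Step 1: Compute ||x||.
||x|| = 9.599
Step 2: Compute scaling factor.
scale = max(0, 1 - 1.53/9.599) = 0.8406
Step 3: prox(x) = [-2.4254, -3.8297, -5.2354, 4.1413]
||prox(x)|| = 8.069
Step 4: Proximal objective.
0.5*||prox-x||^2 = 1.1705
lambda*||prox|| = 12.3456
Total = 13.516


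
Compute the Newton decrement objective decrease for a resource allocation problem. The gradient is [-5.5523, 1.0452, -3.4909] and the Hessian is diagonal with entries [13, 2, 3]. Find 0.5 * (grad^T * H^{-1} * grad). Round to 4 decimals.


Step 1: H is diagonal, so H^(-1) * g = [-0.4271, 0.5226, -1.1636].
Step 2: g^T H^(-1) g = sum_i g_i^2 / H_ii
  = (-5.5523)^2/13 + (1.0452)^2/2 + (-3.4909)^2/3
  = 2.3714 + 0.5462 + 4.0621 = 6.9797
Step 3: Objective decrease = 0.5 * g^T H^(-1) g = 3.4899


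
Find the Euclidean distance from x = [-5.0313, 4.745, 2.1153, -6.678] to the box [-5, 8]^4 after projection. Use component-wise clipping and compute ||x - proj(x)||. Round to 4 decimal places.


Project each component onto [-5, 8].
clip(-5.0313) = -5.0, clip(4.745) = 4.745, clip(2.1153) = 2.1153, clip(-6.678) = -5.0
Projection = [-5.0, 4.745, 2.1153, -5.0]
Squared diffs: [0.001, 0.0, 0.0, 2.8157]
Distance = sqrt(2.8167) = 1.6783


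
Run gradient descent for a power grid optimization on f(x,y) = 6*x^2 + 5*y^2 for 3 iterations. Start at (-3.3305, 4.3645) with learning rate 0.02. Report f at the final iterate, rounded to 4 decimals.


Gradient descent on f(x,y) = 6*x^2 + 5*y^2.
Starting point: (-3.3305, 4.3645), alpha = 0.02
Step 1: grad_x = 2*6*-3.3305 = -39.966, grad_y = 2*5*4.3645 = 43.645
  x_1 = -3.3305 - 0.02*-39.966 = -2.5312
  y_1 = 4.3645 - 0.02*43.645 = 3.4916
Step 2: grad_x = 2*6*-2.5312 = -30.3742, grad_y = 2*5*3.4916 = 34.916
  x_2 = -2.5312 - 0.02*-30.3742 = -1.9237
  y_2 = 3.4916 - 0.02*34.916 = 2.7933
Step 3: grad_x = 2*6*-1.9237 = -23.0844, grad_y = 2*5*2.7933 = 27.9328
  x_3 = -1.9237 - 0.02*-23.0844 = -1.462
  y_3 = 2.7933 - 0.02*27.9328 = 2.2346
f(-1.462, 2.2346) = 6*(-1.462)^2 + 5*2.2346^2 = 37.7926


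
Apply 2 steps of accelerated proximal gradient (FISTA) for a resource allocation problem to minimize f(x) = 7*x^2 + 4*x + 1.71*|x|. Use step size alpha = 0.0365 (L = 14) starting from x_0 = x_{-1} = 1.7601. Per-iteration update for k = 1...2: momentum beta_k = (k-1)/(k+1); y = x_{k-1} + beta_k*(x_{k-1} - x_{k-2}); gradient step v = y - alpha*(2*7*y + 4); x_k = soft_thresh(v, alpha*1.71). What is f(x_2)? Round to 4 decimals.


FISTA on f(x) = 7*x^2 + 4*x + 1.71*|x|
L = 14, alpha = 0.0365
Iteration 1: beta = 0.0, y = 1.7601 + 0.0*(1.7601 - 1.7601) = 1.7601
  grad(y) = 28.6414, v = y - alpha*grad = 0.7147
  prox(v) = soft_thresh(0.7147, 0.0624) = 0.6523
Iteration 2: beta = 0.3333, y = 0.6523 + 0.3333*(0.6523 - 1.7601) = 0.283
  grad(y) = 7.962, v = y - alpha*grad = -0.0076
  prox(v) = soft_thresh(-0.0076, 0.0624) = 0.0
f(x_2) = 7*0.0^2 + 4*0.0 + 1.71*|0.0| = 0.0


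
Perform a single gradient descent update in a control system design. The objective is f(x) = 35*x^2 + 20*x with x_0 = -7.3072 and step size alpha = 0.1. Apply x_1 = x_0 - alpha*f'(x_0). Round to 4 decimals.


We compute the gradient at x_0 and apply the update.
f'(x) = 70*x + 20
f'(-7.3072) = 70*-7.3072 + 20 = -491.504
x_1 = -7.3072 - 0.1*-491.504 = 41.8432


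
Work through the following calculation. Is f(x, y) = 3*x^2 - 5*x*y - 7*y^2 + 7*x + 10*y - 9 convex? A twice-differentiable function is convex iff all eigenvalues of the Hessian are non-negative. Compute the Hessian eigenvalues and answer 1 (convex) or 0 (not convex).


The Hessian of f(x,y) = 3*x^2 - 5*x*y - 7*y^2 + 7*x + 10*y - 9 is:
H = [[6, -5], [-5, -14]]
Trace = 6 - 14 = -8
Determinant = 6*-14 - (-5)^2 = -109
Discriminant = (-8)^2 - 4*-109 = 500.0
Eigenvalues: lambda_1 = -15.1803, lambda_2 = 7.1803
The function is not convex.

0


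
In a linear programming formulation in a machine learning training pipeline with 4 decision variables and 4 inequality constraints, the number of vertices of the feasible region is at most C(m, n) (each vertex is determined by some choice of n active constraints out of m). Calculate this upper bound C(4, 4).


Each vertex corresponds to some choice of n active constraints out of m, so the number of vertices is at most C(m, n) = m! / (n!(m-n)!).
m = 4, n = 4
Numerator: 4 * 3 * 2 * 1
Denominator: 4! = 24
C(4, 4) = 1


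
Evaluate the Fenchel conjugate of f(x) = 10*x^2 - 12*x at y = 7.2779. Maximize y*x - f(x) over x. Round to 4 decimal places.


f*(y) = sup_x {y*x - a*x^2 - b*x} = sup_x {(y-b)*x - a*x^2}
FOC: (y - b) - 2a*x = 0 => x* = (y - b)/(2a)
x* = (7.2779 + 12)/(2*10) = 0.9639
f*(7.2779) = (y-b)^2/(4a) = (7.2779 + 12)^2/(4*10)
= 371.6374/40 = 9.2909


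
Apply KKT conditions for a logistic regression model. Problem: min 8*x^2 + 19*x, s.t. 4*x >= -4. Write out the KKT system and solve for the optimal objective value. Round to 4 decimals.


Step 1: Try lambda = 0 (constraint inactive).
x_unc = -19/(2*8) = -1.1875
Check: 4*-1.1875 = -4.75 < -4 -- violated!
Step 2: Constraint must be active: 4*x = -4
x* = -4/4 = -1.0
lambda = (2*8*(-1.0) + 19)/4 = 0.75
Step 3: Compute optimal value.
f(x*) = 8*(-1.0)^2 + 19*(-1.0) = -11.0


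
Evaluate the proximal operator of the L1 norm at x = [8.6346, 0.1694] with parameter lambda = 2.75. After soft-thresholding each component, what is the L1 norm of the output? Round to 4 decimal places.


Soft-thresholding with lambda = 2.75:
prox(8.6346) = sign(8.6346)*max(|8.6346| - 2.75, 0) = 5.8846
prox(0.1694) = sign(0.1694)*max(|0.1694| - 2.75, 0) = 0.0
prox(x) = [5.8846, 0.0]
||prox(x)||_1 = 5.8846 + 0.0 = 5.8846


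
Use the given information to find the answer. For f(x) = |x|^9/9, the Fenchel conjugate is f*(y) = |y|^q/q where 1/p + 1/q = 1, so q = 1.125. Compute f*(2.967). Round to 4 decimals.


The conjugate exponent q satisfies 1/p + 1/q = 1.
p = 9, so q = 9/(9 - 1) = 1.125
|y|^q = 2.967^1.125 = 3.399
f*(2.967) = 3.399 / 1.125 = 3.0214


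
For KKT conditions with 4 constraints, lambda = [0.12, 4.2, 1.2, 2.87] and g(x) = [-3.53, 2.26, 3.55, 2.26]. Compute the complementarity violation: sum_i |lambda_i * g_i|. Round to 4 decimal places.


KKT complementary slackness check:
lambda_1 * g_1 = 0.12 * -3.53 = -0.4236
lambda_2 * g_2 = 4.2 * 2.26 = 9.492
lambda_3 * g_3 = 1.2 * 3.55 = 4.26
lambda_4 * g_4 = 2.87 * 2.26 = 6.4862
Total violation = 0.4236 + 9.492 + 4.26 + 6.4862 = 20.6618


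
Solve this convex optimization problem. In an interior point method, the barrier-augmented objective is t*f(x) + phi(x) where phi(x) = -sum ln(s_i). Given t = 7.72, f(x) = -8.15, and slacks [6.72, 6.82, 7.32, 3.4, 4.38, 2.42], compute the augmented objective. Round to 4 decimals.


Step 1: Compute log-barrier.
ln values: [1.9051, 1.9199, 1.9906, 1.2238, 1.477, 0.8838]
phi = -(1.9051 + 1.9199 + 1.9906 + 1.2238 + 1.477 + 0.8838) = -9.4001
Step 2: Compute augmented objective.
t*f(x) = 7.72*-8.15 = -62.918
Total = -62.918 - 9.4001 = -72.3181


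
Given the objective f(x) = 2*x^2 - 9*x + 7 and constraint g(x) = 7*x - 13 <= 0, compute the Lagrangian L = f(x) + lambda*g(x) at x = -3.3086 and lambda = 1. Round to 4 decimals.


Step 1: Evaluate f(x).
f(-3.3086) = 2*(-3.3086)^2 - 9*(-3.3086) + 7 = 58.6711
Step 2: Evaluate g(x).
g(-3.3086) = 7*-3.3086 - 13 = -36.1602
Step 3: Compute Lagrangian.
L = 58.6711 + 1*-36.1602 = 22.5109


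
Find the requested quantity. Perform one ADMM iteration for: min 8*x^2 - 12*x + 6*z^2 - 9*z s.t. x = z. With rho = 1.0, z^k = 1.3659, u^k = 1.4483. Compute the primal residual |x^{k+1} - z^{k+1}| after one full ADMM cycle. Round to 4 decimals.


ADMM iteration with rho = 1.0, z^k = 1.3659, u^k = 1.4483
Step 1: x-update.
Minimize 8*x^2 - 12*x + (1.0/2)*(x - 1.3659 + 1.4483)^2
FOC: (2*8 + 1.0)*x = 12 + 1.0*(1.3659 - 1.4483)
x^{k+1} = 0.701
Step 2: z-update.
Minimize 6*z^2 - 9*z + (1.0/2)*(0.701 - z + 1.4483)^2
FOC: (2*6 + 1.0)*z = 9 + 1.0*(0.701 + 1.4483)
z^{k+1} = 0.8576
Step 3: u-update.
u^{k+1} = 1.4483 + 0.701 - 0.8576 = 1.2917
Step 4: Primal residual = |0.701 - 0.8576| = 0.1566


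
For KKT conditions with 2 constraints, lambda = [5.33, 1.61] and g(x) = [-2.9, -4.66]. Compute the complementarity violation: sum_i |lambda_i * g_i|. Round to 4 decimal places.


KKT complementary slackness check:
lambda_1 * g_1 = 5.33 * -2.9 = -15.457
lambda_2 * g_2 = 1.61 * -4.66 = -7.5026
Total violation = 15.457 + 7.5026 = 22.9596


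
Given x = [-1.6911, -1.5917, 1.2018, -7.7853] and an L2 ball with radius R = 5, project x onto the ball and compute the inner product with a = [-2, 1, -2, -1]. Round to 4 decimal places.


Step 1: Compute ||x|| (intermediates to 6 decimals).
||x|| = sqrt((-1.6911)^2 + (-1.5917)^2 + 1.2018^2 + (-7.7853)^2) = 8.212706
Step 2: Project.
Since ||x|| > R, scale = R/||x|| = 5/8.212706 = 0.608813, proj(x) = scale * x
proj(x) = [-1.029564, -0.969048, 0.731671, -4.739792]
Step 3: Dot product.
a^T * proj(x) = -2*(-1.029564) + 1*(-0.969048) - 2*0.731671 - 1*(-4.739792) = 4.3665


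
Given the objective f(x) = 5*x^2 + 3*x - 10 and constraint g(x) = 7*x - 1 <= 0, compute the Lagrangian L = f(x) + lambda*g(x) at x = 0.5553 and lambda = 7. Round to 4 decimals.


Step 1: Evaluate f(x).
f(0.5553) = 5*0.5553^2 + 3*0.5553 - 10 = -6.7923
Step 2: Evaluate g(x).
g(0.5553) = 7*0.5553 - 1 = 2.8871
Step 3: Compute Lagrangian.
L = -6.7923 + 7*2.8871 = 13.4174


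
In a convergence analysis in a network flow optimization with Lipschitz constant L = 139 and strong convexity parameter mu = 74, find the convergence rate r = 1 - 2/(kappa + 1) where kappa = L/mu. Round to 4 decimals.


Step 1: Compute the condition number.
kappa = L/mu = 139/74 = 1.8784
Step 2: Compute the convergence rate.
r = 1 - 2/(kappa + 1) = 1 - 2*mu/(L + mu) = (L - mu)/(L + mu) = 65/213 = 0.3052


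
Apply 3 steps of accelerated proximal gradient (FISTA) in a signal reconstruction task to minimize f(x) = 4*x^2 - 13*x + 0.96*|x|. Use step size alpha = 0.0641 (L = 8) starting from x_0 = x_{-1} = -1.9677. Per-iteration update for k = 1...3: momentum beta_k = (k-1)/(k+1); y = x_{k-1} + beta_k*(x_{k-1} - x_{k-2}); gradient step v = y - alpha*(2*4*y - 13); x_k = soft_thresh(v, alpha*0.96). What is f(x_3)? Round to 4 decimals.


FISTA on f(x) = 4*x^2 - 13*x + 0.96*|x|
L = 8, alpha = 0.0641
Iteration 1: beta = 0.0, y = -1.9677 + 0.0*(-1.9677 + 1.9677) = -1.9677
  grad(y) = -28.7416, v = y - alpha*grad = -0.1254
  prox(v) = soft_thresh(-0.1254, 0.0615) = -0.0638
Iteration 2: beta = 0.3333, y = -0.0638 + 0.3333*(-0.0638 + 1.9677) = 0.5708
  grad(y) = -8.4336, v = y - alpha*grad = 1.1114
  prox(v) = soft_thresh(1.1114, 0.0615) = 1.0499
Iteration 3: beta = 0.5, y = 1.0499 + 0.5*(1.0499 + 0.0638) = 1.6067
  grad(y) = -0.1464, v = y - alpha*grad = 1.6161
  prox(v) = soft_thresh(1.6161, 0.0615) = 1.5545
f(x_3) = 4*1.5545^2 - 13*1.5545 + 0.96*|1.5545| = -9.0503


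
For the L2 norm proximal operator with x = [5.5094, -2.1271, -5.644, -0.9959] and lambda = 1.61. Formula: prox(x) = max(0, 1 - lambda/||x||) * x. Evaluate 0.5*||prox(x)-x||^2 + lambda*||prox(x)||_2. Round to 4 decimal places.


Step 1: Compute ||x||.
||x|| = 8.2295
Step 2: Compute scaling factor.
scale = max(0, 1 - 1.61/8.2295) = 0.8044
Step 3: prox(x) = [4.4316, -1.711, -4.5398, -0.8011]
||prox(x)|| = 6.6195
Step 4: Proximal objective.
0.5*||prox-x||^2 = 1.2961
lambda*||prox|| = 10.6574
Total = 11.9534


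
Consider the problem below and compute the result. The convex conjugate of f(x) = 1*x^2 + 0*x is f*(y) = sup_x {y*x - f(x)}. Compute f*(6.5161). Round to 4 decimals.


f*(y) = sup_x {y*x - a*x^2 - b*x} = sup_x {(y-b)*x - a*x^2}
FOC: (y - b) - 2a*x = 0 => x* = (y - b)/(2a)
x* = (6.5161 - 0)/(2*1) = 3.2581
f*(6.5161) = (y-b)^2/(4a) = (6.5161 - 0)^2/(4*1)
= 42.4596/4 = 10.6149


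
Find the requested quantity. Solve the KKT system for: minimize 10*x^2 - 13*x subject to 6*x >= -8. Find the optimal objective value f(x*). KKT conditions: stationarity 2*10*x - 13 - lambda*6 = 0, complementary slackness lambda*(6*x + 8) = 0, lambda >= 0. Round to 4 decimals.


Step 1: Try lambda = 0 (constraint inactive).
Stationarity: 2*10*x - 13 = 0
x* = 13/(2*10) = 0.65
Check constraint: 6*0.65 = 3.9 >= -8 -- satisfied.
Step 2: Compute optimal value.
f(x*) = 10*0.65^2 - 13*0.65 = -4.225


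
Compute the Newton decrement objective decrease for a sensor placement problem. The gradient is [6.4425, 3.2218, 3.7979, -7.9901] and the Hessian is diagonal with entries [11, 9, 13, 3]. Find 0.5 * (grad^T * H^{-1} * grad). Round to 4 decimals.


Step 1: H is diagonal, so H^(-1) * g = [0.5857, 0.358, 0.2921, -2.6634].
Step 2: g^T H^(-1) g = sum_i g_i^2 / H_ii
  = (6.4425)^2/11 + (3.2218)^2/9 + (3.7979)^2/13 + (-7.9901)^2/3
  = 3.7733 + 1.1533 + 1.1095 + 21.2806 = 27.3167
Step 3: Objective decrease = 0.5 * g^T H^(-1) g = 13.6583


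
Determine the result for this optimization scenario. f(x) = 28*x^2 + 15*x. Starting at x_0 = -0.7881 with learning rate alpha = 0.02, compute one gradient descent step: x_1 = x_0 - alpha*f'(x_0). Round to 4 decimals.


We compute the gradient at x_0 and apply the update.
f'(x) = 56*x + 15
f'(-0.7881) = 56*-0.7881 + 15 = -29.1336
x_1 = -0.7881 - 0.02*-29.1336 = -0.2054


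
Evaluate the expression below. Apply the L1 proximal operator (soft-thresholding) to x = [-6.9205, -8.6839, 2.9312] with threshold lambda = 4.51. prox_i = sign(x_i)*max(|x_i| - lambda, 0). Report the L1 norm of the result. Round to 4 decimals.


Soft-thresholding with lambda = 4.51:
prox(-6.9205) = sign(-6.9205)*max(|-6.9205| - 4.51, 0) = -2.4105
prox(-8.6839) = sign(-8.6839)*max(|-8.6839| - 4.51, 0) = -4.1739
prox(2.9312) = sign(2.9312)*max(|2.9312| - 4.51, 0) = 0.0
prox(x) = [-2.4105, -4.1739, 0.0]
||prox(x)||_1 = 2.4105 + 4.1739 + 0.0 = 6.5844


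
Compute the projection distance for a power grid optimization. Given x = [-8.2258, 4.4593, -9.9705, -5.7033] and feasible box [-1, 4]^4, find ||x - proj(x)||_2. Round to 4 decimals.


Project each component onto [-1, 4].
clip(-8.2258) = -1.0, clip(4.4593) = 4.0, clip(-9.9705) = -1.0, clip(-5.7033) = -1.0
Projection = [-1.0, 4.0, -1.0, -1.0]
Squared diffs: [52.2122, 0.211, 80.4699, 22.121]
Distance = sqrt(155.0141) = 12.4505


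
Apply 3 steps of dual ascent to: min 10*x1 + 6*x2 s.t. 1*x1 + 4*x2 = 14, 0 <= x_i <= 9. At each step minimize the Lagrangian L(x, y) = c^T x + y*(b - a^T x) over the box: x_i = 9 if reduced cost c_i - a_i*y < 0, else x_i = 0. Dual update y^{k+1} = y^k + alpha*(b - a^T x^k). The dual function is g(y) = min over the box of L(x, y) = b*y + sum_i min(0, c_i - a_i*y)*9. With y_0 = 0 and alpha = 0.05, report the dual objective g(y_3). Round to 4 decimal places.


Dual ascent for LP: min 10*x1 + 6*x2, 1*x1 + 4*x2 = 14, 0 <= x_i <= 9
Step 1: y^k = 0.0, reduced costs: (10.0, 6.0)
  x^k = (0.0, 0.0), subgradient = b - a^T x = 14.0
  y^{k+1} = 0.0 + 0.05*14.0 = 0.7
Step 2: y^k = 0.7, reduced costs: (9.3, 3.2)
  x^k = (0.0, 0.0), subgradient = b - a^T x = 14.0
  y^{k+1} = 0.7 + 0.05*14.0 = 1.4
Step 3: y^k = 1.4, reduced costs: (8.6, 0.4)
  x^k = (0.0, 0.0), subgradient = b - a^T x = 14.0
  y^{k+1} = 1.4 + 0.05*14.0 = 2.1
Dual objective at y_3 = 2.1: reduced costs (7.9, -2.4), box minimizer x = (0.0, 9.0)
g(y_3) = b*y + (c1 - a1*y)*x1 + (c2 - a2*y)*x2 = 14*2.1 + 7.9*0.0 + (-2.4)*9.0 = 29.4 + 0.0 - 21.6 = 7.8


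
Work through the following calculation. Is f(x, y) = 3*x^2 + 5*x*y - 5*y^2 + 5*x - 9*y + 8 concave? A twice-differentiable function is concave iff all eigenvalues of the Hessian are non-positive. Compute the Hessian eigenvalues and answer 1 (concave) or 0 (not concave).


The Hessian of f(x,y) = 3*x^2 + 5*x*y - 5*y^2 + 5*x - 9*y + 8 is:
H = [[6, 5], [5, -10]]
Trace = 6 - 10 = -4
Determinant = 6*-10 - (5)^2 = -85
Discriminant = (-4)^2 - 4*-85 = 356.0
Eigenvalues: lambda_1 = -11.434, lambda_2 = 7.434
The function is not concave.

0


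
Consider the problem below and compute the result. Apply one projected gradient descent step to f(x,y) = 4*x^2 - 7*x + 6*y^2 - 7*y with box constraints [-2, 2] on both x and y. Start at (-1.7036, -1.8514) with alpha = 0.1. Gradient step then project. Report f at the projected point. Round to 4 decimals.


Step 1: Compute gradient at (-1.7036, -1.8514).
grad_x = 2*4*-1.7036 - 7 = -20.6288
grad_y = 2*6*-1.8514 - 7 = -29.2168
Step 2: Gradient step.
x_raw = -1.7036 - 0.1*-20.6288 = 0.3593
y_raw = -1.8514 - 0.1*-29.2168 = 1.0703
Step 3: Project onto [-2, 2].
x_proj = clip(0.3593) = 0.3593
y_proj = clip(1.0703) = 1.0703
Step 4: Evaluate f.
f(0.3593, 1.0703) = -2.6176


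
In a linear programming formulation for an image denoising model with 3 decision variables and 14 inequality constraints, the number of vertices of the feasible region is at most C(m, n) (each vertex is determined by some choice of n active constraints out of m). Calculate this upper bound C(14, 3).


Each vertex corresponds to some choice of n active constraints out of m, so the number of vertices is at most C(m, n) = m! / (n!(m-n)!).
m = 14, n = 3
Numerator: 14 * 13 * 12
Denominator: 3! = 6
C(14, 3) = 364


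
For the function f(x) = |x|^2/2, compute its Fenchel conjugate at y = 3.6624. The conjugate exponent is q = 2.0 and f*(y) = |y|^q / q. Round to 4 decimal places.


The conjugate exponent q satisfies 1/p + 1/q = 1.
p = 2, so q = 2/(2 - 1) = 2.0
|y|^q = 3.6624^2.0 = 13.4132
f*(3.6624) = 13.4132 / 2.0 = 6.7066


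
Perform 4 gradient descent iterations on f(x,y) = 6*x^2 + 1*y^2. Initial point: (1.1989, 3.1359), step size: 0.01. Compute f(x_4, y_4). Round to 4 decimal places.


Gradient descent on f(x,y) = 6*x^2 + 1*y^2.
Starting point: (1.1989, 3.1359), alpha = 0.01
Step 1: grad_x = 2*6*1.1989 = 14.3868, grad_y = 2*1*3.1359 = 6.2718
  x_1 = 1.1989 - 0.01*14.3868 = 1.055
  y_1 = 3.1359 - 0.01*6.2718 = 3.0732
Step 2: grad_x = 2*6*1.055 = 12.6604, grad_y = 2*1*3.0732 = 6.1464
  x_2 = 1.055 - 0.01*12.6604 = 0.9284
  y_2 = 3.0732 - 0.01*6.1464 = 3.0117
Step 3: grad_x = 2*6*0.9284 = 11.1411, grad_y = 2*1*3.0117 = 6.0234
  x_3 = 0.9284 - 0.01*11.1411 = 0.817
  y_3 = 3.0117 - 0.01*6.0234 = 2.9515
Step 4: grad_x = 2*6*0.817 = 9.8042, grad_y = 2*1*2.9515 = 5.903
  x_4 = 0.817 - 0.01*9.8042 = 0.719
  y_4 = 2.9515 - 0.01*5.903 = 2.8925
f(0.719, 2.8925) = 6*0.719^2 + 1*2.8925^2 = 11.4678


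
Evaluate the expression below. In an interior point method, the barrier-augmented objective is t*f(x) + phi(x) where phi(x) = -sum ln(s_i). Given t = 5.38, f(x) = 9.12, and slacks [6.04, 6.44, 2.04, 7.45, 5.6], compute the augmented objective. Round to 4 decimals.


Step 1: Compute log-barrier.
ln values: [1.7984, 1.8625, 0.7129, 2.0082, 1.7228]
phi = -(1.7984 + 1.8625 + 0.7129 + 2.0082 + 1.7228) = -8.1049
Step 2: Compute augmented objective.
t*f(x) = 5.38*9.12 = 49.0656
Total = 49.0656 - 8.1049 = 40.9607


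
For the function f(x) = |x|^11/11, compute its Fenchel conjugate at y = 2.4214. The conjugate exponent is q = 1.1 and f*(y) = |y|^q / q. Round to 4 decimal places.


The conjugate exponent q satisfies 1/p + 1/q = 1.
p = 11, so q = 11/(11 - 1) = 1.1
|y|^q = 2.4214^1.1 = 2.6453
f*(2.4214) = 2.6453 / 1.1 = 2.4048


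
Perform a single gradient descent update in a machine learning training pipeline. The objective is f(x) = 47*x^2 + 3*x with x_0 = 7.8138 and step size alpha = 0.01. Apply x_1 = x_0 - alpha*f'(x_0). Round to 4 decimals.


We compute the gradient at x_0 and apply the update.
f'(x) = 94*x + 3
f'(7.8138) = 94*7.8138 + 3 = 737.4972
x_1 = 7.8138 - 0.01*737.4972 = 0.4388


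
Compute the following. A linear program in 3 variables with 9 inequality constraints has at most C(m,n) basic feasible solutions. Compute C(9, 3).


Each vertex corresponds to some choice of n active constraints out of m, so the number of vertices is at most C(m, n) = m! / (n!(m-n)!).
m = 9, n = 3
Numerator: 9 * 8 * 7
Denominator: 3! = 6
C(9, 3) = 84


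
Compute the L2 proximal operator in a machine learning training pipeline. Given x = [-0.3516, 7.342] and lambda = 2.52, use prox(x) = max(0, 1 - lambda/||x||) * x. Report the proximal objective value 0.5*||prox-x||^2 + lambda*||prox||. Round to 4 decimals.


Step 1: Compute ||x||.
||x|| = 7.3504
Step 2: Compute scaling factor.
scale = max(0, 1 - 2.52/7.3504) = 0.6572
Step 3: prox(x) = [-0.2311, 4.8249]
||prox(x)|| = 4.8304
Step 4: Proximal objective.
0.5*||prox-x||^2 = 3.1752
lambda*||prox|| = 12.1726
Total = 15.3478


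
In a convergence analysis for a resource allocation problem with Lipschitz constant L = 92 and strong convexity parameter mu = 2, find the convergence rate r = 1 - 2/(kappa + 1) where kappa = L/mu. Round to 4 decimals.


Step 1: Compute the condition number.
kappa = L/mu = 92/2 = 46.0
Step 2: Compute the convergence rate.
r = 1 - 2/(kappa + 1) = 1 - 2*mu/(L + mu) = (L - mu)/(L + mu) = 90/94 = 0.9574


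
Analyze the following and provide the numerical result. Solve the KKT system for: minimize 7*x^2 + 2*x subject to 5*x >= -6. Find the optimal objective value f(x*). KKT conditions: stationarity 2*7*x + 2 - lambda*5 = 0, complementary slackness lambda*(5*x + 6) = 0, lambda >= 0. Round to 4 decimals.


Step 1: Try lambda = 0 (constraint inactive).
Stationarity: 2*7*x + 2 = 0
x* = -2/(2*7) = -1/7 = -0.1429 (rounded; the exact value -1/7 is used below)
Check constraint: 5*-0.1429 = -0.7145 >= -6 -- satisfied.
Step 2: Compute optimal value.
f(x*) = 7*(-1/7)^2 + 2*(-1/7) = -0.1429


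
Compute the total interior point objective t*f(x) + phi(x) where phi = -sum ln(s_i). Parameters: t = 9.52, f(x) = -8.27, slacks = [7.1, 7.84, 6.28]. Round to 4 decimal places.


Step 1: Compute log-barrier.
ln values: [1.9601, 2.0592, 1.8374]
phi = -(1.9601 + 2.0592 + 1.8374) = -5.8567
Step 2: Compute augmented objective.
t*f(x) = 9.52*-8.27 = -78.7304
Total = -78.7304 - 5.8567 = -84.5871


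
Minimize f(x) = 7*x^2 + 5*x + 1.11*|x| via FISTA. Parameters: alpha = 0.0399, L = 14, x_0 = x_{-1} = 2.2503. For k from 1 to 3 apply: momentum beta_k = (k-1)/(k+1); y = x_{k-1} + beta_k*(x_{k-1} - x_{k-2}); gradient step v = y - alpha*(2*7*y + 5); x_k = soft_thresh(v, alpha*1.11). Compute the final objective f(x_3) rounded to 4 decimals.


FISTA on f(x) = 7*x^2 + 5*x + 1.11*|x|
L = 14, alpha = 0.0399
Iteration 1: beta = 0.0, y = 2.2503 + 0.0*(2.2503 - 2.2503) = 2.2503
  grad(y) = 36.5042, v = y - alpha*grad = 0.7938
  prox(v) = soft_thresh(0.7938, 0.0443) = 0.7495
Iteration 2: beta = 0.3333, y = 0.7495 + 0.3333*(0.7495 - 2.2503) = 0.2492
  grad(y) = 8.4891, v = y - alpha*grad = -0.0895
  prox(v) = soft_thresh(-0.0895, 0.0443) = -0.0452
Iteration 3: beta = 0.5, y = -0.0452 + 0.5*(-0.0452 - 0.7495) = -0.4426
  grad(y) = -1.1957, v = y - alpha*grad = -0.3948
  prox(v) = soft_thresh(-0.3948, 0.0443) = -0.3506
f(x_3) = 7*(-0.3506)^2 + 5*(-0.3506) + 1.11*|-0.3506| = -0.5034
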